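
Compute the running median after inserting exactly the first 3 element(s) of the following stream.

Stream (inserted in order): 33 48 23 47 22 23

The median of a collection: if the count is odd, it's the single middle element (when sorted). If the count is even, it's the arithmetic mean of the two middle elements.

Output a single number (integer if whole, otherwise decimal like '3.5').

Answer: 33

Derivation:
Step 1: insert 33 -> lo=[33] (size 1, max 33) hi=[] (size 0) -> median=33
Step 2: insert 48 -> lo=[33] (size 1, max 33) hi=[48] (size 1, min 48) -> median=40.5
Step 3: insert 23 -> lo=[23, 33] (size 2, max 33) hi=[48] (size 1, min 48) -> median=33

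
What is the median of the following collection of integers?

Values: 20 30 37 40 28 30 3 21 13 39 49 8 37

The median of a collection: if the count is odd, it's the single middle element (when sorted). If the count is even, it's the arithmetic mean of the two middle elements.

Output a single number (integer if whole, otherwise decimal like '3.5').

Answer: 30

Derivation:
Step 1: insert 20 -> lo=[20] (size 1, max 20) hi=[] (size 0) -> median=20
Step 2: insert 30 -> lo=[20] (size 1, max 20) hi=[30] (size 1, min 30) -> median=25
Step 3: insert 37 -> lo=[20, 30] (size 2, max 30) hi=[37] (size 1, min 37) -> median=30
Step 4: insert 40 -> lo=[20, 30] (size 2, max 30) hi=[37, 40] (size 2, min 37) -> median=33.5
Step 5: insert 28 -> lo=[20, 28, 30] (size 3, max 30) hi=[37, 40] (size 2, min 37) -> median=30
Step 6: insert 30 -> lo=[20, 28, 30] (size 3, max 30) hi=[30, 37, 40] (size 3, min 30) -> median=30
Step 7: insert 3 -> lo=[3, 20, 28, 30] (size 4, max 30) hi=[30, 37, 40] (size 3, min 30) -> median=30
Step 8: insert 21 -> lo=[3, 20, 21, 28] (size 4, max 28) hi=[30, 30, 37, 40] (size 4, min 30) -> median=29
Step 9: insert 13 -> lo=[3, 13, 20, 21, 28] (size 5, max 28) hi=[30, 30, 37, 40] (size 4, min 30) -> median=28
Step 10: insert 39 -> lo=[3, 13, 20, 21, 28] (size 5, max 28) hi=[30, 30, 37, 39, 40] (size 5, min 30) -> median=29
Step 11: insert 49 -> lo=[3, 13, 20, 21, 28, 30] (size 6, max 30) hi=[30, 37, 39, 40, 49] (size 5, min 30) -> median=30
Step 12: insert 8 -> lo=[3, 8, 13, 20, 21, 28] (size 6, max 28) hi=[30, 30, 37, 39, 40, 49] (size 6, min 30) -> median=29
Step 13: insert 37 -> lo=[3, 8, 13, 20, 21, 28, 30] (size 7, max 30) hi=[30, 37, 37, 39, 40, 49] (size 6, min 30) -> median=30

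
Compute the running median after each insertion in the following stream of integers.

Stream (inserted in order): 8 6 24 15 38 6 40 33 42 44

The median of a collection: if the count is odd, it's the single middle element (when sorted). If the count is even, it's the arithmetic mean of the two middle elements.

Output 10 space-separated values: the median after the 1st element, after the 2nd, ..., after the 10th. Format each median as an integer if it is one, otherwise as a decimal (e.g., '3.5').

Answer: 8 7 8 11.5 15 11.5 15 19.5 24 28.5

Derivation:
Step 1: insert 8 -> lo=[8] (size 1, max 8) hi=[] (size 0) -> median=8
Step 2: insert 6 -> lo=[6] (size 1, max 6) hi=[8] (size 1, min 8) -> median=7
Step 3: insert 24 -> lo=[6, 8] (size 2, max 8) hi=[24] (size 1, min 24) -> median=8
Step 4: insert 15 -> lo=[6, 8] (size 2, max 8) hi=[15, 24] (size 2, min 15) -> median=11.5
Step 5: insert 38 -> lo=[6, 8, 15] (size 3, max 15) hi=[24, 38] (size 2, min 24) -> median=15
Step 6: insert 6 -> lo=[6, 6, 8] (size 3, max 8) hi=[15, 24, 38] (size 3, min 15) -> median=11.5
Step 7: insert 40 -> lo=[6, 6, 8, 15] (size 4, max 15) hi=[24, 38, 40] (size 3, min 24) -> median=15
Step 8: insert 33 -> lo=[6, 6, 8, 15] (size 4, max 15) hi=[24, 33, 38, 40] (size 4, min 24) -> median=19.5
Step 9: insert 42 -> lo=[6, 6, 8, 15, 24] (size 5, max 24) hi=[33, 38, 40, 42] (size 4, min 33) -> median=24
Step 10: insert 44 -> lo=[6, 6, 8, 15, 24] (size 5, max 24) hi=[33, 38, 40, 42, 44] (size 5, min 33) -> median=28.5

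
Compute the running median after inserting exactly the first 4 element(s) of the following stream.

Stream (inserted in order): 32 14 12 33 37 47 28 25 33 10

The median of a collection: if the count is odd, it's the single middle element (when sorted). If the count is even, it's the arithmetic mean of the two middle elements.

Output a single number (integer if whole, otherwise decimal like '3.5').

Step 1: insert 32 -> lo=[32] (size 1, max 32) hi=[] (size 0) -> median=32
Step 2: insert 14 -> lo=[14] (size 1, max 14) hi=[32] (size 1, min 32) -> median=23
Step 3: insert 12 -> lo=[12, 14] (size 2, max 14) hi=[32] (size 1, min 32) -> median=14
Step 4: insert 33 -> lo=[12, 14] (size 2, max 14) hi=[32, 33] (size 2, min 32) -> median=23

Answer: 23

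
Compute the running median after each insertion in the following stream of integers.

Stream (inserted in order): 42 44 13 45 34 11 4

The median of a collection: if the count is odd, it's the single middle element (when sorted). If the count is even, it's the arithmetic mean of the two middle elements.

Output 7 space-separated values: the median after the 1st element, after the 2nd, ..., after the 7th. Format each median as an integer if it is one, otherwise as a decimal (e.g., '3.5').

Step 1: insert 42 -> lo=[42] (size 1, max 42) hi=[] (size 0) -> median=42
Step 2: insert 44 -> lo=[42] (size 1, max 42) hi=[44] (size 1, min 44) -> median=43
Step 3: insert 13 -> lo=[13, 42] (size 2, max 42) hi=[44] (size 1, min 44) -> median=42
Step 4: insert 45 -> lo=[13, 42] (size 2, max 42) hi=[44, 45] (size 2, min 44) -> median=43
Step 5: insert 34 -> lo=[13, 34, 42] (size 3, max 42) hi=[44, 45] (size 2, min 44) -> median=42
Step 6: insert 11 -> lo=[11, 13, 34] (size 3, max 34) hi=[42, 44, 45] (size 3, min 42) -> median=38
Step 7: insert 4 -> lo=[4, 11, 13, 34] (size 4, max 34) hi=[42, 44, 45] (size 3, min 42) -> median=34

Answer: 42 43 42 43 42 38 34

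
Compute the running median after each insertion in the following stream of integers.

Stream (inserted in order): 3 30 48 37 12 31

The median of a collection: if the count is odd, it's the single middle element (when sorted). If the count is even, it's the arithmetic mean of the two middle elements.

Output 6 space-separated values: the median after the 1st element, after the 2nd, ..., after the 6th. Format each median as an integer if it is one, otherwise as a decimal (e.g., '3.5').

Step 1: insert 3 -> lo=[3] (size 1, max 3) hi=[] (size 0) -> median=3
Step 2: insert 30 -> lo=[3] (size 1, max 3) hi=[30] (size 1, min 30) -> median=16.5
Step 3: insert 48 -> lo=[3, 30] (size 2, max 30) hi=[48] (size 1, min 48) -> median=30
Step 4: insert 37 -> lo=[3, 30] (size 2, max 30) hi=[37, 48] (size 2, min 37) -> median=33.5
Step 5: insert 12 -> lo=[3, 12, 30] (size 3, max 30) hi=[37, 48] (size 2, min 37) -> median=30
Step 6: insert 31 -> lo=[3, 12, 30] (size 3, max 30) hi=[31, 37, 48] (size 3, min 31) -> median=30.5

Answer: 3 16.5 30 33.5 30 30.5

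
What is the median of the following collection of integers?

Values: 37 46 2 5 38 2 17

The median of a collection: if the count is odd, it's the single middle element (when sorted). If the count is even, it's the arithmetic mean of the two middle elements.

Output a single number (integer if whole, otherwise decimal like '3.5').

Step 1: insert 37 -> lo=[37] (size 1, max 37) hi=[] (size 0) -> median=37
Step 2: insert 46 -> lo=[37] (size 1, max 37) hi=[46] (size 1, min 46) -> median=41.5
Step 3: insert 2 -> lo=[2, 37] (size 2, max 37) hi=[46] (size 1, min 46) -> median=37
Step 4: insert 5 -> lo=[2, 5] (size 2, max 5) hi=[37, 46] (size 2, min 37) -> median=21
Step 5: insert 38 -> lo=[2, 5, 37] (size 3, max 37) hi=[38, 46] (size 2, min 38) -> median=37
Step 6: insert 2 -> lo=[2, 2, 5] (size 3, max 5) hi=[37, 38, 46] (size 3, min 37) -> median=21
Step 7: insert 17 -> lo=[2, 2, 5, 17] (size 4, max 17) hi=[37, 38, 46] (size 3, min 37) -> median=17

Answer: 17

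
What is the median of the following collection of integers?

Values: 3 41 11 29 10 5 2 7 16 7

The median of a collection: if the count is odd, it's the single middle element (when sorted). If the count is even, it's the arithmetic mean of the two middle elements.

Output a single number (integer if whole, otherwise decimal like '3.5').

Step 1: insert 3 -> lo=[3] (size 1, max 3) hi=[] (size 0) -> median=3
Step 2: insert 41 -> lo=[3] (size 1, max 3) hi=[41] (size 1, min 41) -> median=22
Step 3: insert 11 -> lo=[3, 11] (size 2, max 11) hi=[41] (size 1, min 41) -> median=11
Step 4: insert 29 -> lo=[3, 11] (size 2, max 11) hi=[29, 41] (size 2, min 29) -> median=20
Step 5: insert 10 -> lo=[3, 10, 11] (size 3, max 11) hi=[29, 41] (size 2, min 29) -> median=11
Step 6: insert 5 -> lo=[3, 5, 10] (size 3, max 10) hi=[11, 29, 41] (size 3, min 11) -> median=10.5
Step 7: insert 2 -> lo=[2, 3, 5, 10] (size 4, max 10) hi=[11, 29, 41] (size 3, min 11) -> median=10
Step 8: insert 7 -> lo=[2, 3, 5, 7] (size 4, max 7) hi=[10, 11, 29, 41] (size 4, min 10) -> median=8.5
Step 9: insert 16 -> lo=[2, 3, 5, 7, 10] (size 5, max 10) hi=[11, 16, 29, 41] (size 4, min 11) -> median=10
Step 10: insert 7 -> lo=[2, 3, 5, 7, 7] (size 5, max 7) hi=[10, 11, 16, 29, 41] (size 5, min 10) -> median=8.5

Answer: 8.5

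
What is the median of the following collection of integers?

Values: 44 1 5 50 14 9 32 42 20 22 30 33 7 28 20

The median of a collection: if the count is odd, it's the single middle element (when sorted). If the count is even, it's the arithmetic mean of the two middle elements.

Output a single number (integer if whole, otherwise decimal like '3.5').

Answer: 22

Derivation:
Step 1: insert 44 -> lo=[44] (size 1, max 44) hi=[] (size 0) -> median=44
Step 2: insert 1 -> lo=[1] (size 1, max 1) hi=[44] (size 1, min 44) -> median=22.5
Step 3: insert 5 -> lo=[1, 5] (size 2, max 5) hi=[44] (size 1, min 44) -> median=5
Step 4: insert 50 -> lo=[1, 5] (size 2, max 5) hi=[44, 50] (size 2, min 44) -> median=24.5
Step 5: insert 14 -> lo=[1, 5, 14] (size 3, max 14) hi=[44, 50] (size 2, min 44) -> median=14
Step 6: insert 9 -> lo=[1, 5, 9] (size 3, max 9) hi=[14, 44, 50] (size 3, min 14) -> median=11.5
Step 7: insert 32 -> lo=[1, 5, 9, 14] (size 4, max 14) hi=[32, 44, 50] (size 3, min 32) -> median=14
Step 8: insert 42 -> lo=[1, 5, 9, 14] (size 4, max 14) hi=[32, 42, 44, 50] (size 4, min 32) -> median=23
Step 9: insert 20 -> lo=[1, 5, 9, 14, 20] (size 5, max 20) hi=[32, 42, 44, 50] (size 4, min 32) -> median=20
Step 10: insert 22 -> lo=[1, 5, 9, 14, 20] (size 5, max 20) hi=[22, 32, 42, 44, 50] (size 5, min 22) -> median=21
Step 11: insert 30 -> lo=[1, 5, 9, 14, 20, 22] (size 6, max 22) hi=[30, 32, 42, 44, 50] (size 5, min 30) -> median=22
Step 12: insert 33 -> lo=[1, 5, 9, 14, 20, 22] (size 6, max 22) hi=[30, 32, 33, 42, 44, 50] (size 6, min 30) -> median=26
Step 13: insert 7 -> lo=[1, 5, 7, 9, 14, 20, 22] (size 7, max 22) hi=[30, 32, 33, 42, 44, 50] (size 6, min 30) -> median=22
Step 14: insert 28 -> lo=[1, 5, 7, 9, 14, 20, 22] (size 7, max 22) hi=[28, 30, 32, 33, 42, 44, 50] (size 7, min 28) -> median=25
Step 15: insert 20 -> lo=[1, 5, 7, 9, 14, 20, 20, 22] (size 8, max 22) hi=[28, 30, 32, 33, 42, 44, 50] (size 7, min 28) -> median=22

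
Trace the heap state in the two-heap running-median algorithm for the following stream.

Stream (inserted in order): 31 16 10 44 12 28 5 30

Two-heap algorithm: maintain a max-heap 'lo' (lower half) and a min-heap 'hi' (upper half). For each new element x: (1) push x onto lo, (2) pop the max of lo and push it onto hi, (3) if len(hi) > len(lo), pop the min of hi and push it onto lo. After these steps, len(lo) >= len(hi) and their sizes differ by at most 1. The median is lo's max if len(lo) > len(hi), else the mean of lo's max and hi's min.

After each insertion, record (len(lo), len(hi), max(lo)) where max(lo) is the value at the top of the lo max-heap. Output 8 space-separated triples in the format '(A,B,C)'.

Answer: (1,0,31) (1,1,16) (2,1,16) (2,2,16) (3,2,16) (3,3,16) (4,3,16) (4,4,16)

Derivation:
Step 1: insert 31 -> lo=[31] hi=[] -> (len(lo)=1, len(hi)=0, max(lo)=31)
Step 2: insert 16 -> lo=[16] hi=[31] -> (len(lo)=1, len(hi)=1, max(lo)=16)
Step 3: insert 10 -> lo=[10, 16] hi=[31] -> (len(lo)=2, len(hi)=1, max(lo)=16)
Step 4: insert 44 -> lo=[10, 16] hi=[31, 44] -> (len(lo)=2, len(hi)=2, max(lo)=16)
Step 5: insert 12 -> lo=[10, 12, 16] hi=[31, 44] -> (len(lo)=3, len(hi)=2, max(lo)=16)
Step 6: insert 28 -> lo=[10, 12, 16] hi=[28, 31, 44] -> (len(lo)=3, len(hi)=3, max(lo)=16)
Step 7: insert 5 -> lo=[5, 10, 12, 16] hi=[28, 31, 44] -> (len(lo)=4, len(hi)=3, max(lo)=16)
Step 8: insert 30 -> lo=[5, 10, 12, 16] hi=[28, 30, 31, 44] -> (len(lo)=4, len(hi)=4, max(lo)=16)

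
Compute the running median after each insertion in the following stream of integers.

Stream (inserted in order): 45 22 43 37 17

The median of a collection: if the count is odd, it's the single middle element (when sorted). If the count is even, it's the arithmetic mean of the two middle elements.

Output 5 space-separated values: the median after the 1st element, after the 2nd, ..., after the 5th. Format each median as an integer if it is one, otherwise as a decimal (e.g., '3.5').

Step 1: insert 45 -> lo=[45] (size 1, max 45) hi=[] (size 0) -> median=45
Step 2: insert 22 -> lo=[22] (size 1, max 22) hi=[45] (size 1, min 45) -> median=33.5
Step 3: insert 43 -> lo=[22, 43] (size 2, max 43) hi=[45] (size 1, min 45) -> median=43
Step 4: insert 37 -> lo=[22, 37] (size 2, max 37) hi=[43, 45] (size 2, min 43) -> median=40
Step 5: insert 17 -> lo=[17, 22, 37] (size 3, max 37) hi=[43, 45] (size 2, min 43) -> median=37

Answer: 45 33.5 43 40 37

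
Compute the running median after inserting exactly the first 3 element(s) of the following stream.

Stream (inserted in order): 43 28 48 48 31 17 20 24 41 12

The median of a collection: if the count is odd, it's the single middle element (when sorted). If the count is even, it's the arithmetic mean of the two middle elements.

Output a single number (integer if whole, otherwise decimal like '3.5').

Step 1: insert 43 -> lo=[43] (size 1, max 43) hi=[] (size 0) -> median=43
Step 2: insert 28 -> lo=[28] (size 1, max 28) hi=[43] (size 1, min 43) -> median=35.5
Step 3: insert 48 -> lo=[28, 43] (size 2, max 43) hi=[48] (size 1, min 48) -> median=43

Answer: 43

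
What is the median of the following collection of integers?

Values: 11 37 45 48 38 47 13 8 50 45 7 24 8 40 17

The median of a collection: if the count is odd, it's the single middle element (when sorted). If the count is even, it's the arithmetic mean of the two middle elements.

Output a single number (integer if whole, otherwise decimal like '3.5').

Answer: 37

Derivation:
Step 1: insert 11 -> lo=[11] (size 1, max 11) hi=[] (size 0) -> median=11
Step 2: insert 37 -> lo=[11] (size 1, max 11) hi=[37] (size 1, min 37) -> median=24
Step 3: insert 45 -> lo=[11, 37] (size 2, max 37) hi=[45] (size 1, min 45) -> median=37
Step 4: insert 48 -> lo=[11, 37] (size 2, max 37) hi=[45, 48] (size 2, min 45) -> median=41
Step 5: insert 38 -> lo=[11, 37, 38] (size 3, max 38) hi=[45, 48] (size 2, min 45) -> median=38
Step 6: insert 47 -> lo=[11, 37, 38] (size 3, max 38) hi=[45, 47, 48] (size 3, min 45) -> median=41.5
Step 7: insert 13 -> lo=[11, 13, 37, 38] (size 4, max 38) hi=[45, 47, 48] (size 3, min 45) -> median=38
Step 8: insert 8 -> lo=[8, 11, 13, 37] (size 4, max 37) hi=[38, 45, 47, 48] (size 4, min 38) -> median=37.5
Step 9: insert 50 -> lo=[8, 11, 13, 37, 38] (size 5, max 38) hi=[45, 47, 48, 50] (size 4, min 45) -> median=38
Step 10: insert 45 -> lo=[8, 11, 13, 37, 38] (size 5, max 38) hi=[45, 45, 47, 48, 50] (size 5, min 45) -> median=41.5
Step 11: insert 7 -> lo=[7, 8, 11, 13, 37, 38] (size 6, max 38) hi=[45, 45, 47, 48, 50] (size 5, min 45) -> median=38
Step 12: insert 24 -> lo=[7, 8, 11, 13, 24, 37] (size 6, max 37) hi=[38, 45, 45, 47, 48, 50] (size 6, min 38) -> median=37.5
Step 13: insert 8 -> lo=[7, 8, 8, 11, 13, 24, 37] (size 7, max 37) hi=[38, 45, 45, 47, 48, 50] (size 6, min 38) -> median=37
Step 14: insert 40 -> lo=[7, 8, 8, 11, 13, 24, 37] (size 7, max 37) hi=[38, 40, 45, 45, 47, 48, 50] (size 7, min 38) -> median=37.5
Step 15: insert 17 -> lo=[7, 8, 8, 11, 13, 17, 24, 37] (size 8, max 37) hi=[38, 40, 45, 45, 47, 48, 50] (size 7, min 38) -> median=37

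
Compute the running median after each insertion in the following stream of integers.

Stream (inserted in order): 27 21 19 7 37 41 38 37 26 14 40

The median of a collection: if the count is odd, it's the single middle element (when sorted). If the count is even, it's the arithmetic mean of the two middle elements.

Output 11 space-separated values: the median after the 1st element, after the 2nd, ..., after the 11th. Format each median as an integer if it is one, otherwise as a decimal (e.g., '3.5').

Step 1: insert 27 -> lo=[27] (size 1, max 27) hi=[] (size 0) -> median=27
Step 2: insert 21 -> lo=[21] (size 1, max 21) hi=[27] (size 1, min 27) -> median=24
Step 3: insert 19 -> lo=[19, 21] (size 2, max 21) hi=[27] (size 1, min 27) -> median=21
Step 4: insert 7 -> lo=[7, 19] (size 2, max 19) hi=[21, 27] (size 2, min 21) -> median=20
Step 5: insert 37 -> lo=[7, 19, 21] (size 3, max 21) hi=[27, 37] (size 2, min 27) -> median=21
Step 6: insert 41 -> lo=[7, 19, 21] (size 3, max 21) hi=[27, 37, 41] (size 3, min 27) -> median=24
Step 7: insert 38 -> lo=[7, 19, 21, 27] (size 4, max 27) hi=[37, 38, 41] (size 3, min 37) -> median=27
Step 8: insert 37 -> lo=[7, 19, 21, 27] (size 4, max 27) hi=[37, 37, 38, 41] (size 4, min 37) -> median=32
Step 9: insert 26 -> lo=[7, 19, 21, 26, 27] (size 5, max 27) hi=[37, 37, 38, 41] (size 4, min 37) -> median=27
Step 10: insert 14 -> lo=[7, 14, 19, 21, 26] (size 5, max 26) hi=[27, 37, 37, 38, 41] (size 5, min 27) -> median=26.5
Step 11: insert 40 -> lo=[7, 14, 19, 21, 26, 27] (size 6, max 27) hi=[37, 37, 38, 40, 41] (size 5, min 37) -> median=27

Answer: 27 24 21 20 21 24 27 32 27 26.5 27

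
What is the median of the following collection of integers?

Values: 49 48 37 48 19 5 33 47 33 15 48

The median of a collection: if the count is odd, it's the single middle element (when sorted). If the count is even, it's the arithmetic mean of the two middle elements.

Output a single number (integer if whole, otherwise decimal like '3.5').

Step 1: insert 49 -> lo=[49] (size 1, max 49) hi=[] (size 0) -> median=49
Step 2: insert 48 -> lo=[48] (size 1, max 48) hi=[49] (size 1, min 49) -> median=48.5
Step 3: insert 37 -> lo=[37, 48] (size 2, max 48) hi=[49] (size 1, min 49) -> median=48
Step 4: insert 48 -> lo=[37, 48] (size 2, max 48) hi=[48, 49] (size 2, min 48) -> median=48
Step 5: insert 19 -> lo=[19, 37, 48] (size 3, max 48) hi=[48, 49] (size 2, min 48) -> median=48
Step 6: insert 5 -> lo=[5, 19, 37] (size 3, max 37) hi=[48, 48, 49] (size 3, min 48) -> median=42.5
Step 7: insert 33 -> lo=[5, 19, 33, 37] (size 4, max 37) hi=[48, 48, 49] (size 3, min 48) -> median=37
Step 8: insert 47 -> lo=[5, 19, 33, 37] (size 4, max 37) hi=[47, 48, 48, 49] (size 4, min 47) -> median=42
Step 9: insert 33 -> lo=[5, 19, 33, 33, 37] (size 5, max 37) hi=[47, 48, 48, 49] (size 4, min 47) -> median=37
Step 10: insert 15 -> lo=[5, 15, 19, 33, 33] (size 5, max 33) hi=[37, 47, 48, 48, 49] (size 5, min 37) -> median=35
Step 11: insert 48 -> lo=[5, 15, 19, 33, 33, 37] (size 6, max 37) hi=[47, 48, 48, 48, 49] (size 5, min 47) -> median=37

Answer: 37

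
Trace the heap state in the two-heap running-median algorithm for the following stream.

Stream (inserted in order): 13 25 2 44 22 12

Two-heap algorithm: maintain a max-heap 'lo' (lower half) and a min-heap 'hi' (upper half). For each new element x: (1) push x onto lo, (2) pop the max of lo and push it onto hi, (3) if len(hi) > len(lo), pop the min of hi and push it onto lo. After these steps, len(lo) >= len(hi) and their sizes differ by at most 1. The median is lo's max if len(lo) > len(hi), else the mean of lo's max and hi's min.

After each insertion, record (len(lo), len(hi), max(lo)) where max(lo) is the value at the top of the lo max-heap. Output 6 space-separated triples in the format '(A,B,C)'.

Answer: (1,0,13) (1,1,13) (2,1,13) (2,2,13) (3,2,22) (3,3,13)

Derivation:
Step 1: insert 13 -> lo=[13] hi=[] -> (len(lo)=1, len(hi)=0, max(lo)=13)
Step 2: insert 25 -> lo=[13] hi=[25] -> (len(lo)=1, len(hi)=1, max(lo)=13)
Step 3: insert 2 -> lo=[2, 13] hi=[25] -> (len(lo)=2, len(hi)=1, max(lo)=13)
Step 4: insert 44 -> lo=[2, 13] hi=[25, 44] -> (len(lo)=2, len(hi)=2, max(lo)=13)
Step 5: insert 22 -> lo=[2, 13, 22] hi=[25, 44] -> (len(lo)=3, len(hi)=2, max(lo)=22)
Step 6: insert 12 -> lo=[2, 12, 13] hi=[22, 25, 44] -> (len(lo)=3, len(hi)=3, max(lo)=13)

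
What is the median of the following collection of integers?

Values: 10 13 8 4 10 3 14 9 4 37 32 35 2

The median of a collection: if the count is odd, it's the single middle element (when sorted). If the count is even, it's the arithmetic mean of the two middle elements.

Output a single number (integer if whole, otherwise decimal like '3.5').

Step 1: insert 10 -> lo=[10] (size 1, max 10) hi=[] (size 0) -> median=10
Step 2: insert 13 -> lo=[10] (size 1, max 10) hi=[13] (size 1, min 13) -> median=11.5
Step 3: insert 8 -> lo=[8, 10] (size 2, max 10) hi=[13] (size 1, min 13) -> median=10
Step 4: insert 4 -> lo=[4, 8] (size 2, max 8) hi=[10, 13] (size 2, min 10) -> median=9
Step 5: insert 10 -> lo=[4, 8, 10] (size 3, max 10) hi=[10, 13] (size 2, min 10) -> median=10
Step 6: insert 3 -> lo=[3, 4, 8] (size 3, max 8) hi=[10, 10, 13] (size 3, min 10) -> median=9
Step 7: insert 14 -> lo=[3, 4, 8, 10] (size 4, max 10) hi=[10, 13, 14] (size 3, min 10) -> median=10
Step 8: insert 9 -> lo=[3, 4, 8, 9] (size 4, max 9) hi=[10, 10, 13, 14] (size 4, min 10) -> median=9.5
Step 9: insert 4 -> lo=[3, 4, 4, 8, 9] (size 5, max 9) hi=[10, 10, 13, 14] (size 4, min 10) -> median=9
Step 10: insert 37 -> lo=[3, 4, 4, 8, 9] (size 5, max 9) hi=[10, 10, 13, 14, 37] (size 5, min 10) -> median=9.5
Step 11: insert 32 -> lo=[3, 4, 4, 8, 9, 10] (size 6, max 10) hi=[10, 13, 14, 32, 37] (size 5, min 10) -> median=10
Step 12: insert 35 -> lo=[3, 4, 4, 8, 9, 10] (size 6, max 10) hi=[10, 13, 14, 32, 35, 37] (size 6, min 10) -> median=10
Step 13: insert 2 -> lo=[2, 3, 4, 4, 8, 9, 10] (size 7, max 10) hi=[10, 13, 14, 32, 35, 37] (size 6, min 10) -> median=10

Answer: 10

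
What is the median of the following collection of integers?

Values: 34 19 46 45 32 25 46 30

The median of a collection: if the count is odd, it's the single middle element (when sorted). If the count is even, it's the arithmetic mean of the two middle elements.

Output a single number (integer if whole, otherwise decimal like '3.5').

Answer: 33

Derivation:
Step 1: insert 34 -> lo=[34] (size 1, max 34) hi=[] (size 0) -> median=34
Step 2: insert 19 -> lo=[19] (size 1, max 19) hi=[34] (size 1, min 34) -> median=26.5
Step 3: insert 46 -> lo=[19, 34] (size 2, max 34) hi=[46] (size 1, min 46) -> median=34
Step 4: insert 45 -> lo=[19, 34] (size 2, max 34) hi=[45, 46] (size 2, min 45) -> median=39.5
Step 5: insert 32 -> lo=[19, 32, 34] (size 3, max 34) hi=[45, 46] (size 2, min 45) -> median=34
Step 6: insert 25 -> lo=[19, 25, 32] (size 3, max 32) hi=[34, 45, 46] (size 3, min 34) -> median=33
Step 7: insert 46 -> lo=[19, 25, 32, 34] (size 4, max 34) hi=[45, 46, 46] (size 3, min 45) -> median=34
Step 8: insert 30 -> lo=[19, 25, 30, 32] (size 4, max 32) hi=[34, 45, 46, 46] (size 4, min 34) -> median=33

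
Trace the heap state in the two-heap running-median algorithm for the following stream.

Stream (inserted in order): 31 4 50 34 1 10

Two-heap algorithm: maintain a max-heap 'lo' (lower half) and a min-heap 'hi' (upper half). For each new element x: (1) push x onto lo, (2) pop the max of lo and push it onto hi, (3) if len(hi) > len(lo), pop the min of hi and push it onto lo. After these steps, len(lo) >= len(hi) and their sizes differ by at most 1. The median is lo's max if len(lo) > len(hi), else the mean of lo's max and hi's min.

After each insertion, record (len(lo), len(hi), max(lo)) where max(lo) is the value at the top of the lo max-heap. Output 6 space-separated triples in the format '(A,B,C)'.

Answer: (1,0,31) (1,1,4) (2,1,31) (2,2,31) (3,2,31) (3,3,10)

Derivation:
Step 1: insert 31 -> lo=[31] hi=[] -> (len(lo)=1, len(hi)=0, max(lo)=31)
Step 2: insert 4 -> lo=[4] hi=[31] -> (len(lo)=1, len(hi)=1, max(lo)=4)
Step 3: insert 50 -> lo=[4, 31] hi=[50] -> (len(lo)=2, len(hi)=1, max(lo)=31)
Step 4: insert 34 -> lo=[4, 31] hi=[34, 50] -> (len(lo)=2, len(hi)=2, max(lo)=31)
Step 5: insert 1 -> lo=[1, 4, 31] hi=[34, 50] -> (len(lo)=3, len(hi)=2, max(lo)=31)
Step 6: insert 10 -> lo=[1, 4, 10] hi=[31, 34, 50] -> (len(lo)=3, len(hi)=3, max(lo)=10)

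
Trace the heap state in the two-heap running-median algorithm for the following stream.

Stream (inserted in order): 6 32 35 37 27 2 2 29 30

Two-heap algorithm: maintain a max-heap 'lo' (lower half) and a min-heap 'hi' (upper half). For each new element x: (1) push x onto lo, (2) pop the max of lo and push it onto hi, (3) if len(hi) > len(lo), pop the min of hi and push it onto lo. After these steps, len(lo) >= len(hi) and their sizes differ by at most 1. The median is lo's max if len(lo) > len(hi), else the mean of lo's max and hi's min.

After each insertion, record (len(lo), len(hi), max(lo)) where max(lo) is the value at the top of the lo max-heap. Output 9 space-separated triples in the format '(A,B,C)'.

Answer: (1,0,6) (1,1,6) (2,1,32) (2,2,32) (3,2,32) (3,3,27) (4,3,27) (4,4,27) (5,4,29)

Derivation:
Step 1: insert 6 -> lo=[6] hi=[] -> (len(lo)=1, len(hi)=0, max(lo)=6)
Step 2: insert 32 -> lo=[6] hi=[32] -> (len(lo)=1, len(hi)=1, max(lo)=6)
Step 3: insert 35 -> lo=[6, 32] hi=[35] -> (len(lo)=2, len(hi)=1, max(lo)=32)
Step 4: insert 37 -> lo=[6, 32] hi=[35, 37] -> (len(lo)=2, len(hi)=2, max(lo)=32)
Step 5: insert 27 -> lo=[6, 27, 32] hi=[35, 37] -> (len(lo)=3, len(hi)=2, max(lo)=32)
Step 6: insert 2 -> lo=[2, 6, 27] hi=[32, 35, 37] -> (len(lo)=3, len(hi)=3, max(lo)=27)
Step 7: insert 2 -> lo=[2, 2, 6, 27] hi=[32, 35, 37] -> (len(lo)=4, len(hi)=3, max(lo)=27)
Step 8: insert 29 -> lo=[2, 2, 6, 27] hi=[29, 32, 35, 37] -> (len(lo)=4, len(hi)=4, max(lo)=27)
Step 9: insert 30 -> lo=[2, 2, 6, 27, 29] hi=[30, 32, 35, 37] -> (len(lo)=5, len(hi)=4, max(lo)=29)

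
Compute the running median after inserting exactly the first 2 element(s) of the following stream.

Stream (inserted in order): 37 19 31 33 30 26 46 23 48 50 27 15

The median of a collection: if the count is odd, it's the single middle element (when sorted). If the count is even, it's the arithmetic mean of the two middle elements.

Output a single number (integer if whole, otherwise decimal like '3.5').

Step 1: insert 37 -> lo=[37] (size 1, max 37) hi=[] (size 0) -> median=37
Step 2: insert 19 -> lo=[19] (size 1, max 19) hi=[37] (size 1, min 37) -> median=28

Answer: 28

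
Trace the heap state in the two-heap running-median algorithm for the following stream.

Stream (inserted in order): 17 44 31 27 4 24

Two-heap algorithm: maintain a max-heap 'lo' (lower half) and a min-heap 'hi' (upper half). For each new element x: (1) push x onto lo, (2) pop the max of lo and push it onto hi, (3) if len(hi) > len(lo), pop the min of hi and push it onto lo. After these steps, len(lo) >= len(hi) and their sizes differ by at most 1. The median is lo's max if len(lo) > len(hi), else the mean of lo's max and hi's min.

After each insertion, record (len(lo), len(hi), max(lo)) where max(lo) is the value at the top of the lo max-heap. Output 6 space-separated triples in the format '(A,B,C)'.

Answer: (1,0,17) (1,1,17) (2,1,31) (2,2,27) (3,2,27) (3,3,24)

Derivation:
Step 1: insert 17 -> lo=[17] hi=[] -> (len(lo)=1, len(hi)=0, max(lo)=17)
Step 2: insert 44 -> lo=[17] hi=[44] -> (len(lo)=1, len(hi)=1, max(lo)=17)
Step 3: insert 31 -> lo=[17, 31] hi=[44] -> (len(lo)=2, len(hi)=1, max(lo)=31)
Step 4: insert 27 -> lo=[17, 27] hi=[31, 44] -> (len(lo)=2, len(hi)=2, max(lo)=27)
Step 5: insert 4 -> lo=[4, 17, 27] hi=[31, 44] -> (len(lo)=3, len(hi)=2, max(lo)=27)
Step 6: insert 24 -> lo=[4, 17, 24] hi=[27, 31, 44] -> (len(lo)=3, len(hi)=3, max(lo)=24)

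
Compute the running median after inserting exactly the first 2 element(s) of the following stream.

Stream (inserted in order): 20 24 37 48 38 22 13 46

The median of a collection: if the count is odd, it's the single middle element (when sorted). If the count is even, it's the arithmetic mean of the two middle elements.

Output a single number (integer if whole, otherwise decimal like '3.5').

Answer: 22

Derivation:
Step 1: insert 20 -> lo=[20] (size 1, max 20) hi=[] (size 0) -> median=20
Step 2: insert 24 -> lo=[20] (size 1, max 20) hi=[24] (size 1, min 24) -> median=22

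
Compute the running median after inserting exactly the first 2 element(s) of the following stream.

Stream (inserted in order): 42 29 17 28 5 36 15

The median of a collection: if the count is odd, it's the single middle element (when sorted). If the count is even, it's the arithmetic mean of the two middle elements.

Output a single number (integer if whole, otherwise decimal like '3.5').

Answer: 35.5

Derivation:
Step 1: insert 42 -> lo=[42] (size 1, max 42) hi=[] (size 0) -> median=42
Step 2: insert 29 -> lo=[29] (size 1, max 29) hi=[42] (size 1, min 42) -> median=35.5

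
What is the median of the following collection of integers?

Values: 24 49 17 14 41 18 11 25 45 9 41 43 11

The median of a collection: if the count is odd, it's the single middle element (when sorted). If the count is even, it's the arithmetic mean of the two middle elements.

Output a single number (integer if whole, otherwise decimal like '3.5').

Answer: 24

Derivation:
Step 1: insert 24 -> lo=[24] (size 1, max 24) hi=[] (size 0) -> median=24
Step 2: insert 49 -> lo=[24] (size 1, max 24) hi=[49] (size 1, min 49) -> median=36.5
Step 3: insert 17 -> lo=[17, 24] (size 2, max 24) hi=[49] (size 1, min 49) -> median=24
Step 4: insert 14 -> lo=[14, 17] (size 2, max 17) hi=[24, 49] (size 2, min 24) -> median=20.5
Step 5: insert 41 -> lo=[14, 17, 24] (size 3, max 24) hi=[41, 49] (size 2, min 41) -> median=24
Step 6: insert 18 -> lo=[14, 17, 18] (size 3, max 18) hi=[24, 41, 49] (size 3, min 24) -> median=21
Step 7: insert 11 -> lo=[11, 14, 17, 18] (size 4, max 18) hi=[24, 41, 49] (size 3, min 24) -> median=18
Step 8: insert 25 -> lo=[11, 14, 17, 18] (size 4, max 18) hi=[24, 25, 41, 49] (size 4, min 24) -> median=21
Step 9: insert 45 -> lo=[11, 14, 17, 18, 24] (size 5, max 24) hi=[25, 41, 45, 49] (size 4, min 25) -> median=24
Step 10: insert 9 -> lo=[9, 11, 14, 17, 18] (size 5, max 18) hi=[24, 25, 41, 45, 49] (size 5, min 24) -> median=21
Step 11: insert 41 -> lo=[9, 11, 14, 17, 18, 24] (size 6, max 24) hi=[25, 41, 41, 45, 49] (size 5, min 25) -> median=24
Step 12: insert 43 -> lo=[9, 11, 14, 17, 18, 24] (size 6, max 24) hi=[25, 41, 41, 43, 45, 49] (size 6, min 25) -> median=24.5
Step 13: insert 11 -> lo=[9, 11, 11, 14, 17, 18, 24] (size 7, max 24) hi=[25, 41, 41, 43, 45, 49] (size 6, min 25) -> median=24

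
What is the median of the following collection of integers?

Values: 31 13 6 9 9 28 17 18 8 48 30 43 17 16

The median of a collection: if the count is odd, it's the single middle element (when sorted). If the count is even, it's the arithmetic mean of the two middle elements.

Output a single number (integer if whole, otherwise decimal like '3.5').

Step 1: insert 31 -> lo=[31] (size 1, max 31) hi=[] (size 0) -> median=31
Step 2: insert 13 -> lo=[13] (size 1, max 13) hi=[31] (size 1, min 31) -> median=22
Step 3: insert 6 -> lo=[6, 13] (size 2, max 13) hi=[31] (size 1, min 31) -> median=13
Step 4: insert 9 -> lo=[6, 9] (size 2, max 9) hi=[13, 31] (size 2, min 13) -> median=11
Step 5: insert 9 -> lo=[6, 9, 9] (size 3, max 9) hi=[13, 31] (size 2, min 13) -> median=9
Step 6: insert 28 -> lo=[6, 9, 9] (size 3, max 9) hi=[13, 28, 31] (size 3, min 13) -> median=11
Step 7: insert 17 -> lo=[6, 9, 9, 13] (size 4, max 13) hi=[17, 28, 31] (size 3, min 17) -> median=13
Step 8: insert 18 -> lo=[6, 9, 9, 13] (size 4, max 13) hi=[17, 18, 28, 31] (size 4, min 17) -> median=15
Step 9: insert 8 -> lo=[6, 8, 9, 9, 13] (size 5, max 13) hi=[17, 18, 28, 31] (size 4, min 17) -> median=13
Step 10: insert 48 -> lo=[6, 8, 9, 9, 13] (size 5, max 13) hi=[17, 18, 28, 31, 48] (size 5, min 17) -> median=15
Step 11: insert 30 -> lo=[6, 8, 9, 9, 13, 17] (size 6, max 17) hi=[18, 28, 30, 31, 48] (size 5, min 18) -> median=17
Step 12: insert 43 -> lo=[6, 8, 9, 9, 13, 17] (size 6, max 17) hi=[18, 28, 30, 31, 43, 48] (size 6, min 18) -> median=17.5
Step 13: insert 17 -> lo=[6, 8, 9, 9, 13, 17, 17] (size 7, max 17) hi=[18, 28, 30, 31, 43, 48] (size 6, min 18) -> median=17
Step 14: insert 16 -> lo=[6, 8, 9, 9, 13, 16, 17] (size 7, max 17) hi=[17, 18, 28, 30, 31, 43, 48] (size 7, min 17) -> median=17

Answer: 17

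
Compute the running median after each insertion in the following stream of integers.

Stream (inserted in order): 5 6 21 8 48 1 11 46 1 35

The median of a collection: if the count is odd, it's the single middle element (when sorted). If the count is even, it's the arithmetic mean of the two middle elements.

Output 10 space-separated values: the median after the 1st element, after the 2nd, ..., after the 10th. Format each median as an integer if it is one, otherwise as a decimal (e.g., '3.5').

Step 1: insert 5 -> lo=[5] (size 1, max 5) hi=[] (size 0) -> median=5
Step 2: insert 6 -> lo=[5] (size 1, max 5) hi=[6] (size 1, min 6) -> median=5.5
Step 3: insert 21 -> lo=[5, 6] (size 2, max 6) hi=[21] (size 1, min 21) -> median=6
Step 4: insert 8 -> lo=[5, 6] (size 2, max 6) hi=[8, 21] (size 2, min 8) -> median=7
Step 5: insert 48 -> lo=[5, 6, 8] (size 3, max 8) hi=[21, 48] (size 2, min 21) -> median=8
Step 6: insert 1 -> lo=[1, 5, 6] (size 3, max 6) hi=[8, 21, 48] (size 3, min 8) -> median=7
Step 7: insert 11 -> lo=[1, 5, 6, 8] (size 4, max 8) hi=[11, 21, 48] (size 3, min 11) -> median=8
Step 8: insert 46 -> lo=[1, 5, 6, 8] (size 4, max 8) hi=[11, 21, 46, 48] (size 4, min 11) -> median=9.5
Step 9: insert 1 -> lo=[1, 1, 5, 6, 8] (size 5, max 8) hi=[11, 21, 46, 48] (size 4, min 11) -> median=8
Step 10: insert 35 -> lo=[1, 1, 5, 6, 8] (size 5, max 8) hi=[11, 21, 35, 46, 48] (size 5, min 11) -> median=9.5

Answer: 5 5.5 6 7 8 7 8 9.5 8 9.5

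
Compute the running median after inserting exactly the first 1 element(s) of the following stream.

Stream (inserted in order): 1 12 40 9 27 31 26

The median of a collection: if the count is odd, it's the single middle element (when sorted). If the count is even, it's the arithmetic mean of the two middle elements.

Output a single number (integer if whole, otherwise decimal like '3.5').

Step 1: insert 1 -> lo=[1] (size 1, max 1) hi=[] (size 0) -> median=1

Answer: 1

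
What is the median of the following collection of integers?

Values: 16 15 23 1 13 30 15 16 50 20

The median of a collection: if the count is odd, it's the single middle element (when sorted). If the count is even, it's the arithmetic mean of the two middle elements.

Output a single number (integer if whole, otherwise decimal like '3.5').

Step 1: insert 16 -> lo=[16] (size 1, max 16) hi=[] (size 0) -> median=16
Step 2: insert 15 -> lo=[15] (size 1, max 15) hi=[16] (size 1, min 16) -> median=15.5
Step 3: insert 23 -> lo=[15, 16] (size 2, max 16) hi=[23] (size 1, min 23) -> median=16
Step 4: insert 1 -> lo=[1, 15] (size 2, max 15) hi=[16, 23] (size 2, min 16) -> median=15.5
Step 5: insert 13 -> lo=[1, 13, 15] (size 3, max 15) hi=[16, 23] (size 2, min 16) -> median=15
Step 6: insert 30 -> lo=[1, 13, 15] (size 3, max 15) hi=[16, 23, 30] (size 3, min 16) -> median=15.5
Step 7: insert 15 -> lo=[1, 13, 15, 15] (size 4, max 15) hi=[16, 23, 30] (size 3, min 16) -> median=15
Step 8: insert 16 -> lo=[1, 13, 15, 15] (size 4, max 15) hi=[16, 16, 23, 30] (size 4, min 16) -> median=15.5
Step 9: insert 50 -> lo=[1, 13, 15, 15, 16] (size 5, max 16) hi=[16, 23, 30, 50] (size 4, min 16) -> median=16
Step 10: insert 20 -> lo=[1, 13, 15, 15, 16] (size 5, max 16) hi=[16, 20, 23, 30, 50] (size 5, min 16) -> median=16

Answer: 16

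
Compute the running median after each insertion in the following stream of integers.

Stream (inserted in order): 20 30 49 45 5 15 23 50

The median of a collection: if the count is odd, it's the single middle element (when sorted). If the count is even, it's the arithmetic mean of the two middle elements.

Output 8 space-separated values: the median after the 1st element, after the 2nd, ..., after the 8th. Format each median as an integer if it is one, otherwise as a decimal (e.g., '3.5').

Answer: 20 25 30 37.5 30 25 23 26.5

Derivation:
Step 1: insert 20 -> lo=[20] (size 1, max 20) hi=[] (size 0) -> median=20
Step 2: insert 30 -> lo=[20] (size 1, max 20) hi=[30] (size 1, min 30) -> median=25
Step 3: insert 49 -> lo=[20, 30] (size 2, max 30) hi=[49] (size 1, min 49) -> median=30
Step 4: insert 45 -> lo=[20, 30] (size 2, max 30) hi=[45, 49] (size 2, min 45) -> median=37.5
Step 5: insert 5 -> lo=[5, 20, 30] (size 3, max 30) hi=[45, 49] (size 2, min 45) -> median=30
Step 6: insert 15 -> lo=[5, 15, 20] (size 3, max 20) hi=[30, 45, 49] (size 3, min 30) -> median=25
Step 7: insert 23 -> lo=[5, 15, 20, 23] (size 4, max 23) hi=[30, 45, 49] (size 3, min 30) -> median=23
Step 8: insert 50 -> lo=[5, 15, 20, 23] (size 4, max 23) hi=[30, 45, 49, 50] (size 4, min 30) -> median=26.5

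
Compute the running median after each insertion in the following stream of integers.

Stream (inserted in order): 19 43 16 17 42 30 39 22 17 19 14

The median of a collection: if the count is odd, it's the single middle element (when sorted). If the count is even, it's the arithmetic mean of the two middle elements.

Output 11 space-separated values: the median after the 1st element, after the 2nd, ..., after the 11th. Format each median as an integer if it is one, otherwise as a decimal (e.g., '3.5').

Answer: 19 31 19 18 19 24.5 30 26 22 20.5 19

Derivation:
Step 1: insert 19 -> lo=[19] (size 1, max 19) hi=[] (size 0) -> median=19
Step 2: insert 43 -> lo=[19] (size 1, max 19) hi=[43] (size 1, min 43) -> median=31
Step 3: insert 16 -> lo=[16, 19] (size 2, max 19) hi=[43] (size 1, min 43) -> median=19
Step 4: insert 17 -> lo=[16, 17] (size 2, max 17) hi=[19, 43] (size 2, min 19) -> median=18
Step 5: insert 42 -> lo=[16, 17, 19] (size 3, max 19) hi=[42, 43] (size 2, min 42) -> median=19
Step 6: insert 30 -> lo=[16, 17, 19] (size 3, max 19) hi=[30, 42, 43] (size 3, min 30) -> median=24.5
Step 7: insert 39 -> lo=[16, 17, 19, 30] (size 4, max 30) hi=[39, 42, 43] (size 3, min 39) -> median=30
Step 8: insert 22 -> lo=[16, 17, 19, 22] (size 4, max 22) hi=[30, 39, 42, 43] (size 4, min 30) -> median=26
Step 9: insert 17 -> lo=[16, 17, 17, 19, 22] (size 5, max 22) hi=[30, 39, 42, 43] (size 4, min 30) -> median=22
Step 10: insert 19 -> lo=[16, 17, 17, 19, 19] (size 5, max 19) hi=[22, 30, 39, 42, 43] (size 5, min 22) -> median=20.5
Step 11: insert 14 -> lo=[14, 16, 17, 17, 19, 19] (size 6, max 19) hi=[22, 30, 39, 42, 43] (size 5, min 22) -> median=19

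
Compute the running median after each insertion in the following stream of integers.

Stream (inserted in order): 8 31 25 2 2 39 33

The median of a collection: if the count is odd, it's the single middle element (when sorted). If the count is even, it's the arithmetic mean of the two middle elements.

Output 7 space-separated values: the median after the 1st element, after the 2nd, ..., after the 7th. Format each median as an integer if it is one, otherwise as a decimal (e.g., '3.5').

Step 1: insert 8 -> lo=[8] (size 1, max 8) hi=[] (size 0) -> median=8
Step 2: insert 31 -> lo=[8] (size 1, max 8) hi=[31] (size 1, min 31) -> median=19.5
Step 3: insert 25 -> lo=[8, 25] (size 2, max 25) hi=[31] (size 1, min 31) -> median=25
Step 4: insert 2 -> lo=[2, 8] (size 2, max 8) hi=[25, 31] (size 2, min 25) -> median=16.5
Step 5: insert 2 -> lo=[2, 2, 8] (size 3, max 8) hi=[25, 31] (size 2, min 25) -> median=8
Step 6: insert 39 -> lo=[2, 2, 8] (size 3, max 8) hi=[25, 31, 39] (size 3, min 25) -> median=16.5
Step 7: insert 33 -> lo=[2, 2, 8, 25] (size 4, max 25) hi=[31, 33, 39] (size 3, min 31) -> median=25

Answer: 8 19.5 25 16.5 8 16.5 25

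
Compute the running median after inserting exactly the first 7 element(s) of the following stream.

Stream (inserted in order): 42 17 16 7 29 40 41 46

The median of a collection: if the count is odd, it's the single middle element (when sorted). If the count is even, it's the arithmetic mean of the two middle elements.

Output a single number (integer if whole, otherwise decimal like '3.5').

Answer: 29

Derivation:
Step 1: insert 42 -> lo=[42] (size 1, max 42) hi=[] (size 0) -> median=42
Step 2: insert 17 -> lo=[17] (size 1, max 17) hi=[42] (size 1, min 42) -> median=29.5
Step 3: insert 16 -> lo=[16, 17] (size 2, max 17) hi=[42] (size 1, min 42) -> median=17
Step 4: insert 7 -> lo=[7, 16] (size 2, max 16) hi=[17, 42] (size 2, min 17) -> median=16.5
Step 5: insert 29 -> lo=[7, 16, 17] (size 3, max 17) hi=[29, 42] (size 2, min 29) -> median=17
Step 6: insert 40 -> lo=[7, 16, 17] (size 3, max 17) hi=[29, 40, 42] (size 3, min 29) -> median=23
Step 7: insert 41 -> lo=[7, 16, 17, 29] (size 4, max 29) hi=[40, 41, 42] (size 3, min 40) -> median=29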